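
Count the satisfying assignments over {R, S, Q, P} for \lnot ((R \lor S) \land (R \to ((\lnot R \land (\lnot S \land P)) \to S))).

4

Initial set: {\lnot ((R \lor S) \land (R \to ((\lnot R \land (\lnot S \land P)) \to S)))}.
\lnot ((R \lor S) \land (R \to ((\lnot R \land (\lnot S \land P)) \to S))): β-rule — branch into \lnot (R \lor S)  //  \lnot (R \to ((\lnot R \land (\lnot S \land P)) \to S)).
  branch 1 (add \lnot (R \lor S)):
    \lnot (R \lor S): α-rule — add \lnot R, \lnot S.
    ○ open, literals {R=false, S=false}.
  branch 2 (add \lnot (R \to ((\lnot R \land (\lnot S \land P)) \to S))):
    \lnot (R \to ((\lnot R \land (\lnot S \land P)) \to S)): α-rule — add R, \lnot ((\lnot R \land (\lnot S \land P)) \to S).
    \lnot ((\lnot R \land (\lnot S \land P)) \to S): α-rule — add (\lnot R \land (\lnot S \land P)), \lnot S.
    (\lnot R \land (\lnot S \land P)): α-rule — add \lnot R, (\lnot S \land P).
    × closes — contains both R and \lnot R.
1 branch closed, 1 open.
Each open branch fixes some atoms; the unmentioned ones are free. Counting distinct full assignments: branch {R=false, S=false} (Q, P) contributes 4 new. Total: 4.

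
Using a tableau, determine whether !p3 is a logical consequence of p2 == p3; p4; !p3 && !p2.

Yes

Initial set: {T (p2 == p3); T p4; T (!p3 && !p2); F !p3}.
T (!p3 && !p2): α-rule — add T !p3, T !p2.
× closes — contains both p3 and !p3.
All 1 branch closes.
Every branch closed, so the premises entail the conclusion.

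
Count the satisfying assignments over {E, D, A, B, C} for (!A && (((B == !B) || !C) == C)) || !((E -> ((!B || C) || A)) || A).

2

Initial set: {((!A && (((B == !B) || !C) == C)) || !((E -> ((!B || C) || A)) || A))}.
((!A && (((B == !B) || !C) == C)) || !((E -> ((!B || C) || A)) || A)): β-rule — branch into (!A && (((B == !B) || !C) == C))  //  !((E -> ((!B || C) || A)) || A).
  branch 1 (add (!A && (((B == !B) || !C) == C))):
    (!A && (((B == !B) || !C) == C)): α-rule — add !A, (((B == !B) || !C) == C).
    (((B == !B) || !C) == C): β-rule — branch into ((B == !B) || !C), C  //  !((B == !B) || !C), !C.
      branch 1.1 (add ((B == !B) || !C), C):
        ((B == !B) || !C): β-rule — branch into (B == !B)  //  !C.
          branch 1.1.1 (add (B == !B)):
            (B == !B): β-rule — branch into B, !B  //  !B, !!B.
              branch 1.1.1.1 (add B, !B):
                × closes — contains both B and !B.
              branch 1.1.1.2 (add !B, !!B):
                × closes — contains both B and !B.
          branch 1.1.2 (add !C):
            × closes — contains both C and !C.
      branch 1.2 (add !((B == !B) || !C), !C):
        !((B == !B) || !C): α-rule — add !(B == !B), !!C.
        × closes — contains both C and !C.
  branch 2 (add !((E -> ((!B || C) || A)) || A)):
    !((E -> ((!B || C) || A)) || A): α-rule — add !(E -> ((!B || C) || A)), !A.
    !(E -> ((!B || C) || A)): α-rule — add E, !((!B || C) || A).
    !((!B || C) || A): α-rule — add !(!B || C), !A.
    !(!B || C): α-rule — add !!B, !C.
    ○ open, literals {A=false, B=true, C=false, E=true}.
4 branches closed, 1 open.
Each open branch fixes some atoms; the unmentioned ones are free. Counting distinct full assignments: branch {A=false, B=true, C=false, E=true} (D) contributes 2 new. Total: 2.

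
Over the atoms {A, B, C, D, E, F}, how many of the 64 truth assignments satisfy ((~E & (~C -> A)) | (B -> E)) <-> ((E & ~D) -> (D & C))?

44

Initial set: {(((~E & (~C -> A)) | (B -> E)) <-> ((E & ~D) -> (D & C)))}.
(((~E & (~C -> A)) | (B -> E)) <-> ((E & ~D) -> (D & C))): β-rule — branch into ((~E & (~C -> A)) | (B -> E)), ((E & ~D) -> (D & C))  //  ~((~E & (~C -> A)) | (B -> E)), ~((E & ~D) -> (D & C)).
  branch 1 (add ((~E & (~C -> A)) | (B -> E)), ((E & ~D) -> (D & C))):
    ((~E & (~C -> A)) | (B -> E)): β-rule — branch into (~E & (~C -> A))  //  (B -> E).
      branch 1.1 (add (~E & (~C -> A))):
        (~E & (~C -> A)): α-rule — add ~E, (~C -> A).
        ((E & ~D) -> (D & C)): β-rule — branch into ~(E & ~D)  //  (D & C).
          branch 1.1.1 (add ~(E & ~D)):
            (~C -> A): β-rule — branch into ~~C  //  A.
              branch 1.1.1.1 (add ~~C):
                ~(E & ~D): β-rule — branch into ~E  //  ~~D.
                  branch 1.1.1.1.1 (add ~E):
                    ○ open, literals {C=true, E=false}.
                  branch 1.1.1.1.2 (add ~~D):
                    ○ open, literals {C=true, D=true, E=false}.
              branch 1.1.1.2 (add A):
                ~(E & ~D): β-rule — branch into ~E  //  ~~D.
                  branch 1.1.1.2.1 (add ~E):
                    ○ open, literals {A=true, E=false}.
                  branch 1.1.1.2.2 (add ~~D):
                    ○ open, literals {A=true, D=true, E=false}.
          branch 1.1.2 (add (D & C)):
            (D & C): α-rule — add D, C.
            (~C -> A): β-rule — branch into ~~C  //  A.
              branch 1.1.2.1 (add ~~C):
                ○ open, literals {C=true, D=true, E=false}.
              branch 1.1.2.2 (add A):
                ○ open, literals {A=true, C=true, D=true, E=false}.
      branch 1.2 (add (B -> E)):
        ((E & ~D) -> (D & C)): β-rule — branch into ~(E & ~D)  //  (D & C).
          branch 1.2.1 (add ~(E & ~D)):
            (B -> E): β-rule — branch into ~B  //  E.
              branch 1.2.1.1 (add ~B):
                ~(E & ~D): β-rule — branch into ~E  //  ~~D.
                  branch 1.2.1.1.1 (add ~E):
                    ○ open, literals {B=false, E=false}.
                  branch 1.2.1.1.2 (add ~~D):
                    ○ open, literals {B=false, D=true}.
              branch 1.2.1.2 (add E):
                ~(E & ~D): β-rule — branch into ~E  //  ~~D.
                  branch 1.2.1.2.1 (add ~E):
                    × closes — contains both E and ~E.
                  branch 1.2.1.2.2 (add ~~D):
                    ○ open, literals {D=true, E=true}.
          branch 1.2.2 (add (D & C)):
            (D & C): α-rule — add D, C.
            (B -> E): β-rule — branch into ~B  //  E.
              branch 1.2.2.1 (add ~B):
                ○ open, literals {B=false, C=true, D=true}.
              branch 1.2.2.2 (add E):
                ○ open, literals {C=true, D=true, E=true}.
  branch 2 (add ~((~E & (~C -> A)) | (B -> E)), ~((E & ~D) -> (D & C))):
    ~((~E & (~C -> A)) | (B -> E)): α-rule — add ~(~E & (~C -> A)), ~(B -> E).
    ~((E & ~D) -> (D & C)): α-rule — add (E & ~D), ~(D & C).
    ~(B -> E): α-rule — add B, ~E.
    (E & ~D): α-rule — add E, ~D.
    × closes — contains both E and ~E.
2 branches closed, 11 open.
Each open branch fixes some atoms; the unmentioned ones are free. Counting distinct full assignments: branch {C=true, E=false} (A, B, D, F) contributes 16 new; branch {C=true, D=true, E=false} (A, B, F) contributes 0 new; branch {A=true, E=false} (B, C, D, F) contributes 8 new; branch {A=true, D=true, E=false} (B, C, F) contributes 0 new; branch {C=true, D=true, E=false} (A, B, F) contributes 0 new; branch {A=true, C=true, D=true, E=false} (B, F) contributes 0 new; branch {B=false, E=false} (A, C, D, F) contributes 4 new; branch {B=false, D=true} (A, C, E, F) contributes 8 new; branch {D=true, E=true} (A, B, C, F) contributes 8 new; branch {B=false, C=true, D=true} (A, E, F) contributes 0 new; branch {C=true, D=true, E=true} (A, B, F) contributes 0 new. Total: 44.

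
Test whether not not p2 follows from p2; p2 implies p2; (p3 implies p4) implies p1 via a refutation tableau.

Yes

Initial set: {T p2; T (p2 implies p2); T ((p3 implies p4) implies p1); F not not p2}.
F not not p2: drop double negation, giving F p2.
× closes — contains both p2 and not p2.
All 1 branch closes.
Every branch closed, so the premises entail the conclusion.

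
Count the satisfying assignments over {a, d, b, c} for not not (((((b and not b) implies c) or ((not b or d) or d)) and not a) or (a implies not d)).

12

Initial set: {not not (((((b and not b) implies c) or ((not b or d) or d)) and not a) or (a implies not d))}.
not not (((((b and not b) implies c) or ((not b or d) or d)) and not a) or (a implies not d)): drop double negation, giving (((((b and not b) implies c) or ((not b or d) or d)) and not a) or (a implies not d)).
(((((b and not b) implies c) or ((not b or d) or d)) and not a) or (a implies not d)): β-rule — branch into ((((b and not b) implies c) or ((not b or d) or d)) and not a)  //  (a implies not d).
  branch 1 (add ((((b and not b) implies c) or ((not b or d) or d)) and not a)):
    ((((b and not b) implies c) or ((not b or d) or d)) and not a): α-rule — add (((b and not b) implies c) or ((not b or d) or d)), not a.
    (((b and not b) implies c) or ((not b or d) or d)): β-rule — branch into ((b and not b) implies c)  //  ((not b or d) or d).
      branch 1.1 (add ((b and not b) implies c)):
        ((b and not b) implies c): β-rule — branch into not (b and not b)  //  c.
          branch 1.1.1 (add not (b and not b)):
            not (b and not b): β-rule — branch into not b  //  not not b.
              branch 1.1.1.1 (add not b):
                ○ open, literals {a=false, b=false}.
              branch 1.1.1.2 (add not not b):
                ○ open, literals {a=false, b=true}.
          branch 1.1.2 (add c):
            ○ open, literals {a=false, c=true}.
      branch 1.2 (add ((not b or d) or d)):
        ((not b or d) or d): β-rule — branch into (not b or d)  //  d.
          branch 1.2.1 (add (not b or d)):
            (not b or d): β-rule — branch into not b  //  d.
              branch 1.2.1.1 (add not b):
                ○ open, literals {a=false, b=false}.
              branch 1.2.1.2 (add d):
                ○ open, literals {a=false, d=true}.
          branch 1.2.2 (add d):
            ○ open, literals {a=false, d=true}.
  branch 2 (add (a implies not d)):
    (a implies not d): β-rule — branch into not a  //  not d.
      branch 2.1 (add not a):
        ○ open, literals {a=false}.
      branch 2.2 (add not d):
        ○ open, literals {d=false}.
0 branches closed, 8 open.
Each open branch fixes some atoms; the unmentioned ones are free. Counting distinct full assignments: branch {a=false, b=false} (d, c) contributes 4 new; branch {a=false, b=true} (d, c) contributes 4 new; branch {a=false, c=true} (d, b) contributes 0 new; branch {a=false, b=false} (d, c) contributes 0 new; branch {a=false, d=true} (b, c) contributes 0 new; branch {a=false, d=true} (b, c) contributes 0 new; branch {a=false} (d, b, c) contributes 0 new; branch {d=false} (a, b, c) contributes 4 new. Total: 12.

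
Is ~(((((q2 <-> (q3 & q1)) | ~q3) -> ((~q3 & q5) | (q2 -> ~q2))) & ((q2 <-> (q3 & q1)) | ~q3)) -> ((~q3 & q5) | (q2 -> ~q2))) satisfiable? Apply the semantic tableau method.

Unsatisfiable

Initial set: {~(((((q2 <-> (q3 & q1)) | ~q3) -> ((~q3 & q5) | (q2 -> ~q2))) & ((q2 <-> (q3 & q1)) | ~q3)) -> ((~q3 & q5) | (q2 -> ~q2)))}.
~(((((q2 <-> (q3 & q1)) | ~q3) -> ((~q3 & q5) | (q2 -> ~q2))) & ((q2 <-> (q3 & q1)) | ~q3)) -> ((~q3 & q5) | (q2 -> ~q2))): α-rule — add ((((q2 <-> (q3 & q1)) | ~q3) -> ((~q3 & q5) | (q2 -> ~q2))) & ((q2 <-> (q3 & q1)) | ~q3)), ~((~q3 & q5) | (q2 -> ~q2)).
((((q2 <-> (q3 & q1)) | ~q3) -> ((~q3 & q5) | (q2 -> ~q2))) & ((q2 <-> (q3 & q1)) | ~q3)): α-rule — add (((q2 <-> (q3 & q1)) | ~q3) -> ((~q3 & q5) | (q2 -> ~q2))), ((q2 <-> (q3 & q1)) | ~q3).
~((~q3 & q5) | (q2 -> ~q2)): α-rule — add ~(~q3 & q5), ~(q2 -> ~q2).
~(q2 -> ~q2): α-rule — add q2, ~~q2.
(((q2 <-> (q3 & q1)) | ~q3) -> ((~q3 & q5) | (q2 -> ~q2))): β-rule — branch into ~((q2 <-> (q3 & q1)) | ~q3)  //  ((~q3 & q5) | (q2 -> ~q2)).
  branch 1 (add ~((q2 <-> (q3 & q1)) | ~q3)):
    ~((q2 <-> (q3 & q1)) | ~q3): α-rule — add ~(q2 <-> (q3 & q1)), ~~q3.
    ((q2 <-> (q3 & q1)) | ~q3): β-rule — branch into (q2 <-> (q3 & q1))  //  ~q3.
      branch 1.1 (add (q2 <-> (q3 & q1))):
        ~(~q3 & q5): β-rule — branch into ~~q3  //  ~q5.
          branch 1.1.1 (add ~~q3):
            ~(q2 <-> (q3 & q1)): β-rule — branch into q2, ~(q3 & q1)  //  ~q2, (q3 & q1).
              branch 1.1.1.1 (add q2, ~(q3 & q1)):
                (q2 <-> (q3 & q1)): β-rule — branch into q2, (q3 & q1)  //  ~q2, ~(q3 & q1).
                  branch 1.1.1.1.1 (add q2, (q3 & q1)):
                    (q3 & q1): α-rule — add q3, q1.
                    ~(q3 & q1): β-rule — branch into ~q3  //  ~q1.
                      branch 1.1.1.1.1.1 (add ~q3):
                        × closes — contains both q3 and ~q3.
                      branch 1.1.1.1.1.2 (add ~q1):
                        × closes — contains both q1 and ~q1.
                  branch 1.1.1.1.2 (add ~q2, ~(q3 & q1)):
                    × closes — contains both q2 and ~q2.
              branch 1.1.1.2 (add ~q2, (q3 & q1)):
                × closes — contains both q2 and ~q2.
          branch 1.1.2 (add ~q5):
            ~(q2 <-> (q3 & q1)): β-rule — branch into q2, ~(q3 & q1)  //  ~q2, (q3 & q1).
              branch 1.1.2.1 (add q2, ~(q3 & q1)):
                (q2 <-> (q3 & q1)): β-rule — branch into q2, (q3 & q1)  //  ~q2, ~(q3 & q1).
                  branch 1.1.2.1.1 (add q2, (q3 & q1)):
                    (q3 & q1): α-rule — add q3, q1.
                    ~(q3 & q1): β-rule — branch into ~q3  //  ~q1.
                      branch 1.1.2.1.1.1 (add ~q3):
                        × closes — contains both q3 and ~q3.
                      branch 1.1.2.1.1.2 (add ~q1):
                        × closes — contains both q1 and ~q1.
                  branch 1.1.2.1.2 (add ~q2, ~(q3 & q1)):
                    × closes — contains both q2 and ~q2.
              branch 1.1.2.2 (add ~q2, (q3 & q1)):
                × closes — contains both q2 and ~q2.
      branch 1.2 (add ~q3):
        × closes — contains both q3 and ~q3.
  branch 2 (add ((~q3 & q5) | (q2 -> ~q2))):
    ((q2 <-> (q3 & q1)) | ~q3): β-rule — branch into (q2 <-> (q3 & q1))  //  ~q3.
      branch 2.1 (add (q2 <-> (q3 & q1))):
        ~(~q3 & q5): β-rule — branch into ~~q3  //  ~q5.
          branch 2.1.1 (add ~~q3):
            ((~q3 & q5) | (q2 -> ~q2)): β-rule — branch into (~q3 & q5)  //  (q2 -> ~q2).
              branch 2.1.1.1 (add (~q3 & q5)):
                (~q3 & q5): α-rule — add ~q3, q5.
                × closes — contains both q3 and ~q3.
              branch 2.1.1.2 (add (q2 -> ~q2)):
                (q2 <-> (q3 & q1)): β-rule — branch into q2, (q3 & q1)  //  ~q2, ~(q3 & q1).
                  branch 2.1.1.2.1 (add q2, (q3 & q1)):
                    (q3 & q1): α-rule — add q3, q1.
                    (q2 -> ~q2): β-rule — branch into ~q2  //  ~q2.
                      branch 2.1.1.2.1.1 (add ~q2):
                        × closes — contains both q2 and ~q2.
                      branch 2.1.1.2.1.2 (add ~q2):
                        × closes — contains both q2 and ~q2.
                  branch 2.1.1.2.2 (add ~q2, ~(q3 & q1)):
                    × closes — contains both q2 and ~q2.
          branch 2.1.2 (add ~q5):
            ((~q3 & q5) | (q2 -> ~q2)): β-rule — branch into (~q3 & q5)  //  (q2 -> ~q2).
              branch 2.1.2.1 (add (~q3 & q5)):
                (~q3 & q5): α-rule — add ~q3, q5.
                × closes — contains both q5 and ~q5.
              branch 2.1.2.2 (add (q2 -> ~q2)):
                (q2 <-> (q3 & q1)): β-rule — branch into q2, (q3 & q1)  //  ~q2, ~(q3 & q1).
                  branch 2.1.2.2.1 (add q2, (q3 & q1)):
                    (q3 & q1): α-rule — add q3, q1.
                    (q2 -> ~q2): β-rule — branch into ~q2  //  ~q2.
                      branch 2.1.2.2.1.1 (add ~q2):
                        × closes — contains both q2 and ~q2.
                      branch 2.1.2.2.1.2 (add ~q2):
                        × closes — contains both q2 and ~q2.
                  branch 2.1.2.2.2 (add ~q2, ~(q3 & q1)):
                    × closes — contains both q2 and ~q2.
      branch 2.2 (add ~q3):
        ~(~q3 & q5): β-rule — branch into ~~q3  //  ~q5.
          branch 2.2.1 (add ~~q3):
            × closes — contains both q3 and ~q3.
          branch 2.2.2 (add ~q5):
            ((~q3 & q5) | (q2 -> ~q2)): β-rule — branch into (~q3 & q5)  //  (q2 -> ~q2).
              branch 2.2.2.1 (add (~q3 & q5)):
                (~q3 & q5): α-rule — add ~q3, q5.
                × closes — contains both q5 and ~q5.
              branch 2.2.2.2 (add (q2 -> ~q2)):
                (q2 -> ~q2): β-rule — branch into ~q2  //  ~q2.
                  branch 2.2.2.2.1 (add ~q2):
                    × closes — contains both q2 and ~q2.
                  branch 2.2.2.2.2 (add ~q2):
                    × closes — contains both q2 and ~q2.
All 21 branches close.
Every branch closed; the formula is unsatisfiable.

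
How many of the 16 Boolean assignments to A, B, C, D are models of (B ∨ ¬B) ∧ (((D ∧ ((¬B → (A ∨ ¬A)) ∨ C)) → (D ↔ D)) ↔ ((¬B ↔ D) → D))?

Initial set: {((B ∨ ¬B) ∧ (((D ∧ ((¬B → (A ∨ ¬A)) ∨ C)) → (D ↔ D)) ↔ ((¬B ↔ D) → D)))}.
((B ∨ ¬B) ∧ (((D ∧ ((¬B → (A ∨ ¬A)) ∨ C)) → (D ↔ D)) ↔ ((¬B ↔ D) → D))): α-rule — add (B ∨ ¬B), (((D ∧ ((¬B → (A ∨ ¬A)) ∨ C)) → (D ↔ D)) ↔ ((¬B ↔ D) → D)).
(B ∨ ¬B): β-rule — branch into B  //  ¬B.
  branch 1 (add B):
    (((D ∧ ((¬B → (A ∨ ¬A)) ∨ C)) → (D ↔ D)) ↔ ((¬B ↔ D) → D)): β-rule — branch into ((D ∧ ((¬B → (A ∨ ¬A)) ∨ C)) → (D ↔ D)), ((¬B ↔ D) → D)  //  ¬((D ∧ ((¬B → (A ∨ ¬A)) ∨ C)) → (D ↔ D)), ¬((¬B ↔ D) → D).
      branch 1.1 (add ((D ∧ ((¬B → (A ∨ ¬A)) ∨ C)) → (D ↔ D)), ((¬B ↔ D) → D)):
        ((D ∧ ((¬B → (A ∨ ¬A)) ∨ C)) → (D ↔ D)): β-rule — branch into ¬(D ∧ ((¬B → (A ∨ ¬A)) ∨ C))  //  (D ↔ D).
          branch 1.1.1 (add ¬(D ∧ ((¬B → (A ∨ ¬A)) ∨ C))):
            ((¬B ↔ D) → D): β-rule — branch into ¬(¬B ↔ D)  //  D.
              branch 1.1.1.1 (add ¬(¬B ↔ D)):
                ¬(D ∧ ((¬B → (A ∨ ¬A)) ∨ C)): β-rule — branch into ¬D  //  ¬((¬B → (A ∨ ¬A)) ∨ C).
                  branch 1.1.1.1.1 (add ¬D):
                    ¬(¬B ↔ D): β-rule — branch into ¬B, ¬D  //  ¬¬B, D.
                      branch 1.1.1.1.1.1 (add ¬B, ¬D):
                        × closes — contains both B and ¬B.
                      branch 1.1.1.1.1.2 (add ¬¬B, D):
                        × closes — contains both D and ¬D.
                  branch 1.1.1.1.2 (add ¬((¬B → (A ∨ ¬A)) ∨ C)):
                    ¬((¬B → (A ∨ ¬A)) ∨ C): α-rule — add ¬(¬B → (A ∨ ¬A)), ¬C.
                    ¬(¬B → (A ∨ ¬A)): α-rule — add ¬B, ¬(A ∨ ¬A).
                    × closes — contains both B and ¬B.
              branch 1.1.1.2 (add D):
                ¬(D ∧ ((¬B → (A ∨ ¬A)) ∨ C)): β-rule — branch into ¬D  //  ¬((¬B → (A ∨ ¬A)) ∨ C).
                  branch 1.1.1.2.1 (add ¬D):
                    × closes — contains both D and ¬D.
                  branch 1.1.1.2.2 (add ¬((¬B → (A ∨ ¬A)) ∨ C)):
                    ¬((¬B → (A ∨ ¬A)) ∨ C): α-rule — add ¬(¬B → (A ∨ ¬A)), ¬C.
                    ¬(¬B → (A ∨ ¬A)): α-rule — add ¬B, ¬(A ∨ ¬A).
                    × closes — contains both B and ¬B.
          branch 1.1.2 (add (D ↔ D)):
            ((¬B ↔ D) → D): β-rule — branch into ¬(¬B ↔ D)  //  D.
              branch 1.1.2.1 (add ¬(¬B ↔ D)):
                (D ↔ D): β-rule — branch into D, D  //  ¬D, ¬D.
                  branch 1.1.2.1.1 (add D, D):
                    ¬(¬B ↔ D): β-rule — branch into ¬B, ¬D  //  ¬¬B, D.
                      branch 1.1.2.1.1.1 (add ¬B, ¬D):
                        × closes — contains both B and ¬B.
                      branch 1.1.2.1.1.2 (add ¬¬B, D):
                        ○ open, literals {B=1, D=1}.
                  branch 1.1.2.1.2 (add ¬D, ¬D):
                    ¬(¬B ↔ D): β-rule — branch into ¬B, ¬D  //  ¬¬B, D.
                      branch 1.1.2.1.2.1 (add ¬B, ¬D):
                        × closes — contains both B and ¬B.
                      branch 1.1.2.1.2.2 (add ¬¬B, D):
                        × closes — contains both D and ¬D.
              branch 1.1.2.2 (add D):
                (D ↔ D): β-rule — branch into D, D  //  ¬D, ¬D.
                  branch 1.1.2.2.1 (add D, D):
                    ○ open, literals {B=1, D=1}.
                  branch 1.1.2.2.2 (add ¬D, ¬D):
                    × closes — contains both D and ¬D.
      branch 1.2 (add ¬((D ∧ ((¬B → (A ∨ ¬A)) ∨ C)) → (D ↔ D)), ¬((¬B ↔ D) → D)):
        ¬((D ∧ ((¬B → (A ∨ ¬A)) ∨ C)) → (D ↔ D)): α-rule — add (D ∧ ((¬B → (A ∨ ¬A)) ∨ C)), ¬(D ↔ D).
        ¬((¬B ↔ D) → D): α-rule — add (¬B ↔ D), ¬D.
        (D ∧ ((¬B → (A ∨ ¬A)) ∨ C)): α-rule — add D, ((¬B → (A ∨ ¬A)) ∨ C).
        × closes — contains both D and ¬D.
  branch 2 (add ¬B):
    (((D ∧ ((¬B → (A ∨ ¬A)) ∨ C)) → (D ↔ D)) ↔ ((¬B ↔ D) → D)): β-rule — branch into ((D ∧ ((¬B → (A ∨ ¬A)) ∨ C)) → (D ↔ D)), ((¬B ↔ D) → D)  //  ¬((D ∧ ((¬B → (A ∨ ¬A)) ∨ C)) → (D ↔ D)), ¬((¬B ↔ D) → D).
      branch 2.1 (add ((D ∧ ((¬B → (A ∨ ¬A)) ∨ C)) → (D ↔ D)), ((¬B ↔ D) → D)):
        ((D ∧ ((¬B → (A ∨ ¬A)) ∨ C)) → (D ↔ D)): β-rule — branch into ¬(D ∧ ((¬B → (A ∨ ¬A)) ∨ C))  //  (D ↔ D).
          branch 2.1.1 (add ¬(D ∧ ((¬B → (A ∨ ¬A)) ∨ C))):
            ((¬B ↔ D) → D): β-rule — branch into ¬(¬B ↔ D)  //  D.
              branch 2.1.1.1 (add ¬(¬B ↔ D)):
                ¬(D ∧ ((¬B → (A ∨ ¬A)) ∨ C)): β-rule — branch into ¬D  //  ¬((¬B → (A ∨ ¬A)) ∨ C).
                  branch 2.1.1.1.1 (add ¬D):
                    ¬(¬B ↔ D): β-rule — branch into ¬B, ¬D  //  ¬¬B, D.
                      branch 2.1.1.1.1.1 (add ¬B, ¬D):
                        ○ open, literals {B=0, D=0}.
                      branch 2.1.1.1.1.2 (add ¬¬B, D):
                        × closes — contains both B and ¬B.
                  branch 2.1.1.1.2 (add ¬((¬B → (A ∨ ¬A)) ∨ C)):
                    ¬((¬B → (A ∨ ¬A)) ∨ C): α-rule — add ¬(¬B → (A ∨ ¬A)), ¬C.
                    ¬(¬B → (A ∨ ¬A)): α-rule — add ¬B, ¬(A ∨ ¬A).
                    ¬(A ∨ ¬A): α-rule — add ¬A, ¬¬A.
                    × closes — contains both A and ¬A.
              branch 2.1.1.2 (add D):
                ¬(D ∧ ((¬B → (A ∨ ¬A)) ∨ C)): β-rule — branch into ¬D  //  ¬((¬B → (A ∨ ¬A)) ∨ C).
                  branch 2.1.1.2.1 (add ¬D):
                    × closes — contains both D and ¬D.
                  branch 2.1.1.2.2 (add ¬((¬B → (A ∨ ¬A)) ∨ C)):
                    ¬((¬B → (A ∨ ¬A)) ∨ C): α-rule — add ¬(¬B → (A ∨ ¬A)), ¬C.
                    ¬(¬B → (A ∨ ¬A)): α-rule — add ¬B, ¬(A ∨ ¬A).
                    ¬(A ∨ ¬A): α-rule — add ¬A, ¬¬A.
                    × closes — contains both A and ¬A.
          branch 2.1.2 (add (D ↔ D)):
            ((¬B ↔ D) → D): β-rule — branch into ¬(¬B ↔ D)  //  D.
              branch 2.1.2.1 (add ¬(¬B ↔ D)):
                (D ↔ D): β-rule — branch into D, D  //  ¬D, ¬D.
                  branch 2.1.2.1.1 (add D, D):
                    ¬(¬B ↔ D): β-rule — branch into ¬B, ¬D  //  ¬¬B, D.
                      branch 2.1.2.1.1.1 (add ¬B, ¬D):
                        × closes — contains both D and ¬D.
                      branch 2.1.2.1.1.2 (add ¬¬B, D):
                        × closes — contains both B and ¬B.
                  branch 2.1.2.1.2 (add ¬D, ¬D):
                    ¬(¬B ↔ D): β-rule — branch into ¬B, ¬D  //  ¬¬B, D.
                      branch 2.1.2.1.2.1 (add ¬B, ¬D):
                        ○ open, literals {B=0, D=0}.
                      branch 2.1.2.1.2.2 (add ¬¬B, D):
                        × closes — contains both B and ¬B.
              branch 2.1.2.2 (add D):
                (D ↔ D): β-rule — branch into D, D  //  ¬D, ¬D.
                  branch 2.1.2.2.1 (add D, D):
                    ○ open, literals {B=0, D=1}.
                  branch 2.1.2.2.2 (add ¬D, ¬D):
                    × closes — contains both D and ¬D.
      branch 2.2 (add ¬((D ∧ ((¬B → (A ∨ ¬A)) ∨ C)) → (D ↔ D)), ¬((¬B ↔ D) → D)):
        ¬((D ∧ ((¬B → (A ∨ ¬A)) ∨ C)) → (D ↔ D)): α-rule — add (D ∧ ((¬B → (A ∨ ¬A)) ∨ C)), ¬(D ↔ D).
        ¬((¬B ↔ D) → D): α-rule — add (¬B ↔ D), ¬D.
        (D ∧ ((¬B → (A ∨ ¬A)) ∨ C)): α-rule — add D, ((¬B → (A ∨ ¬A)) ∨ C).
        × closes — contains both D and ¬D.
19 branches closed, 5 open.
Each open branch fixes some atoms; the unmentioned ones are free. Counting distinct full assignments: branch {B=1, D=1} (A, C) contributes 4 new; branch {B=1, D=1} (A, C) contributes 0 new; branch {B=0, D=0} (A, C) contributes 4 new; branch {B=0, D=0} (A, C) contributes 0 new; branch {B=0, D=1} (A, C) contributes 4 new. Total: 12.

12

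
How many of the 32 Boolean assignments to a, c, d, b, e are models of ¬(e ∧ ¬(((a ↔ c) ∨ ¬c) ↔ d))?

24

Initial set: {¬(e ∧ ¬(((a ↔ c) ∨ ¬c) ↔ d))}.
¬(e ∧ ¬(((a ↔ c) ∨ ¬c) ↔ d)): β-rule — branch into ¬e  //  ¬¬(((a ↔ c) ∨ ¬c) ↔ d).
  branch 1 (add ¬e):
    ○ open, literals {e=F}.
  branch 2 (add ¬¬(((a ↔ c) ∨ ¬c) ↔ d)):
    ¬¬(((a ↔ c) ∨ ¬c) ↔ d): β-rule — branch into ((a ↔ c) ∨ ¬c), d  //  ¬((a ↔ c) ∨ ¬c), ¬d.
      branch 2.1 (add ((a ↔ c) ∨ ¬c), d):
        ((a ↔ c) ∨ ¬c): β-rule — branch into (a ↔ c)  //  ¬c.
          branch 2.1.1 (add (a ↔ c)):
            (a ↔ c): β-rule — branch into a, c  //  ¬a, ¬c.
              branch 2.1.1.1 (add a, c):
                ○ open, literals {a=T, c=T, d=T}.
              branch 2.1.1.2 (add ¬a, ¬c):
                ○ open, literals {a=F, c=F, d=T}.
          branch 2.1.2 (add ¬c):
            ○ open, literals {c=F, d=T}.
      branch 2.2 (add ¬((a ↔ c) ∨ ¬c), ¬d):
        ¬((a ↔ c) ∨ ¬c): α-rule — add ¬(a ↔ c), ¬¬c.
        ¬(a ↔ c): β-rule — branch into a, ¬c  //  ¬a, c.
          branch 2.2.1 (add a, ¬c):
            × closes — contains both c and ¬c.
          branch 2.2.2 (add ¬a, c):
            ○ open, literals {a=F, c=T, d=F}.
1 branch closed, 5 open.
Each open branch fixes some atoms; the unmentioned ones are free. Counting distinct full assignments: branch {e=F} (a, c, d, b) contributes 16 new; branch {a=T, c=T, d=T} (b, e) contributes 2 new; branch {a=F, c=F, d=T} (b, e) contributes 2 new; branch {c=F, d=T} (a, b, e) contributes 2 new; branch {a=F, c=T, d=F} (b, e) contributes 2 new. Total: 24.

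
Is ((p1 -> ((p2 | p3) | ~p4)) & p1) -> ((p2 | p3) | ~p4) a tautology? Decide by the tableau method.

Assume the negation and expand:
Initial set: {~(((p1 -> ((p2 | p3) | ~p4)) & p1) -> ((p2 | p3) | ~p4))}.
~(((p1 -> ((p2 | p3) | ~p4)) & p1) -> ((p2 | p3) | ~p4)): α-rule — add ((p1 -> ((p2 | p3) | ~p4)) & p1), ~((p2 | p3) | ~p4).
((p1 -> ((p2 | p3) | ~p4)) & p1): α-rule — add (p1 -> ((p2 | p3) | ~p4)), p1.
~((p2 | p3) | ~p4): α-rule — add ~(p2 | p3), ~~p4.
~(p2 | p3): α-rule — add ~p2, ~p3.
(p1 -> ((p2 | p3) | ~p4)): β-rule — branch into ~p1  //  ((p2 | p3) | ~p4).
  branch 1 (add ~p1):
    × closes — contains both p1 and ~p1.
  branch 2 (add ((p2 | p3) | ~p4)):
    ((p2 | p3) | ~p4): β-rule — branch into (p2 | p3)  //  ~p4.
      branch 2.1 (add (p2 | p3)):
        (p2 | p3): β-rule — branch into p2  //  p3.
          branch 2.1.1 (add p2):
            × closes — contains both p2 and ~p2.
          branch 2.1.2 (add p3):
            × closes — contains both p3 and ~p3.
      branch 2.2 (add ~p4):
        × closes — contains both p4 and ~p4.
All 4 branches close.
Every branch closed, so the negation is unsatisfiable and the formula is valid.

Valid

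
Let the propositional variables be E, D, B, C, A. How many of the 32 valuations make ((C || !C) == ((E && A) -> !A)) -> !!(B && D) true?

Initial set: {T (((C || !C) == ((E && A) -> !A)) -> !!(B && D))}.
T (((C || !C) == ((E && A) -> !A)) -> !!(B && D)): β-rule — branch into F ((C || !C) == ((E && A) -> !A))  //  T !!(B && D).
  branch 1 (add F ((C || !C) == ((E && A) -> !A))):
    F ((C || !C) == ((E && A) -> !A)): β-rule — branch into T (C || !C), F ((E && A) -> !A)  //  F (C || !C), T ((E && A) -> !A).
      branch 1.1 (add T (C || !C), F ((E && A) -> !A)):
        F ((E && A) -> !A): α-rule — add T (E && A), F !A.
        T (E && A): α-rule — add T E, T A.
        T (C || !C): β-rule — branch into T C  //  T !C.
          branch 1.1.1 (add T C):
            ○ open, literals {A=T, C=T, E=T}.
          branch 1.1.2 (add T !C):
            ○ open, literals {A=T, C=F, E=T}.
      branch 1.2 (add F (C || !C), T ((E && A) -> !A)):
        F (C || !C): α-rule — add F C, F !C.
        × closes — contains both C and !C.
  branch 2 (add T !!(B && D)):
    T !!(B && D): drop double negation, giving T (B && D).
    T (B && D): α-rule — add T B, T D.
    ○ open, literals {B=T, D=T}.
1 branch closed, 3 open.
Each open branch fixes some atoms; the unmentioned ones are free. Counting distinct full assignments: branch {A=T, C=T, E=T} (D, B) contributes 4 new; branch {A=T, C=F, E=T} (D, B) contributes 4 new; branch {B=T, D=T} (E, C, A) contributes 6 new. Total: 14.

14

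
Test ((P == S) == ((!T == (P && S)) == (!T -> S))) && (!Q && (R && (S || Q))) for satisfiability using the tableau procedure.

Initial set: {(((P == S) == ((!T == (P && S)) == (!T -> S))) && (!Q && (R && (S || Q))))}.
(((P == S) == ((!T == (P && S)) == (!T -> S))) && (!Q && (R && (S || Q)))): α-rule — add ((P == S) == ((!T == (P && S)) == (!T -> S))), (!Q && (R && (S || Q))).
(!Q && (R && (S || Q))): α-rule — add !Q, (R && (S || Q)).
(R && (S || Q)): α-rule — add R, (S || Q).
((P == S) == ((!T == (P && S)) == (!T -> S))): β-rule — branch into (P == S), ((!T == (P && S)) == (!T -> S))  //  !(P == S), !((!T == (P && S)) == (!T -> S)).
  branch 1 (add (P == S), ((!T == (P && S)) == (!T -> S))):
    (S || Q): β-rule — branch into S  //  Q.
      branch 1.1 (add S):
        (P == S): β-rule — branch into P, S  //  !P, !S.
          branch 1.1.1 (add P, S):
            ((!T == (P && S)) == (!T -> S)): β-rule — branch into (!T == (P && S)), (!T -> S)  //  !(!T == (P && S)), !(!T -> S).
              branch 1.1.1.1 (add (!T == (P && S)), (!T -> S)):
                (!T == (P && S)): β-rule — branch into !T, (P && S)  //  !!T, !(P && S).
                  branch 1.1.1.1.1 (add !T, (P && S)):
                    (P && S): α-rule — add P, S.
                    (!T -> S): β-rule — branch into !!T  //  S.
                      branch 1.1.1.1.1.1 (add !!T):
                        × closes — contains both T and !T.
                      branch 1.1.1.1.1.2 (add S):
                        ○ open, literals {P=1, Q=0, R=1, S=1, T=0}.
                  branch 1.1.1.1.2 (add !!T, !(P && S)):
                    (!T -> S): β-rule — branch into !!T  //  S.
                      branch 1.1.1.1.2.1 (add !!T):
                        !(P && S): β-rule — branch into !P  //  !S.
                          branch 1.1.1.1.2.1.1 (add !P):
                            × closes — contains both P and !P.
                          branch 1.1.1.1.2.1.2 (add !S):
                            × closes — contains both S and !S.
                      branch 1.1.1.1.2.2 (add S):
                        !(P && S): β-rule — branch into !P  //  !S.
                          branch 1.1.1.1.2.2.1 (add !P):
                            × closes — contains both P and !P.
                          branch 1.1.1.1.2.2.2 (add !S):
                            × closes — contains both S and !S.
              branch 1.1.1.2 (add !(!T == (P && S)), !(!T -> S)):
                !(!T -> S): α-rule — add !T, !S.
                × closes — contains both S and !S.
          branch 1.1.2 (add !P, !S):
            × closes — contains both S and !S.
      branch 1.2 (add Q):
        × closes — contains both Q and !Q.
  branch 2 (add !(P == S), !((!T == (P && S)) == (!T -> S))):
    (S || Q): β-rule — branch into S  //  Q.
      branch 2.1 (add S):
        !(P == S): β-rule — branch into P, !S  //  !P, S.
          branch 2.1.1 (add P, !S):
            × closes — contains both S and !S.
          branch 2.1.2 (add !P, S):
            !((!T == (P && S)) == (!T -> S)): β-rule — branch into (!T == (P && S)), !(!T -> S)  //  !(!T == (P && S)), (!T -> S).
              branch 2.1.2.1 (add (!T == (P && S)), !(!T -> S)):
                !(!T -> S): α-rule — add !T, !S.
                × closes — contains both S and !S.
              branch 2.1.2.2 (add !(!T == (P && S)), (!T -> S)):
                !(!T == (P && S)): β-rule — branch into !T, !(P && S)  //  !!T, (P && S).
                  branch 2.1.2.2.1 (add !T, !(P && S)):
                    (!T -> S): β-rule — branch into !!T  //  S.
                      branch 2.1.2.2.1.1 (add !!T):
                        × closes — contains both T and !T.
                      branch 2.1.2.2.1.2 (add S):
                        !(P && S): β-rule — branch into !P  //  !S.
                          branch 2.1.2.2.1.2.1 (add !P):
                            ○ open, literals {P=0, Q=0, R=1, S=1, T=0}.
                          branch 2.1.2.2.1.2.2 (add !S):
                            × closes — contains both S and !S.
                  branch 2.1.2.2.2 (add !!T, (P && S)):
                    (P && S): α-rule — add P, S.
                    × closes — contains both P and !P.
      branch 2.2 (add Q):
        × closes — contains both Q and !Q.
14 branches closed, 2 open.
An open branch gives a satisfying assignment: P=1, Q=0, R=1, S=1, T=0.

Satisfiable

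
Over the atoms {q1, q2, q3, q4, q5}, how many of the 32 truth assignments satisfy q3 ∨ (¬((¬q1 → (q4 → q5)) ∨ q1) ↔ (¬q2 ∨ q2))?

Initial set: {(q3 ∨ (¬((¬q1 → (q4 → q5)) ∨ q1) ↔ (¬q2 ∨ q2)))}.
(q3 ∨ (¬((¬q1 → (q4 → q5)) ∨ q1) ↔ (¬q2 ∨ q2))): β-rule — branch into q3  //  (¬((¬q1 → (q4 → q5)) ∨ q1) ↔ (¬q2 ∨ q2)).
  branch 1 (add q3):
    ○ open, literals {q3=true}.
  branch 2 (add (¬((¬q1 → (q4 → q5)) ∨ q1) ↔ (¬q2 ∨ q2))):
    (¬((¬q1 → (q4 → q5)) ∨ q1) ↔ (¬q2 ∨ q2)): β-rule — branch into ¬((¬q1 → (q4 → q5)) ∨ q1), (¬q2 ∨ q2)  //  ¬¬((¬q1 → (q4 → q5)) ∨ q1), ¬(¬q2 ∨ q2).
      branch 2.1 (add ¬((¬q1 → (q4 → q5)) ∨ q1), (¬q2 ∨ q2)):
        ¬((¬q1 → (q4 → q5)) ∨ q1): α-rule — add ¬(¬q1 → (q4 → q5)), ¬q1.
        ¬(¬q1 → (q4 → q5)): α-rule — add ¬q1, ¬(q4 → q5).
        ¬(q4 → q5): α-rule — add q4, ¬q5.
        (¬q2 ∨ q2): β-rule — branch into ¬q2  //  q2.
          branch 2.1.1 (add ¬q2):
            ○ open, literals {q1=false, q2=false, q4=true, q5=false}.
          branch 2.1.2 (add q2):
            ○ open, literals {q1=false, q2=true, q4=true, q5=false}.
      branch 2.2 (add ¬¬((¬q1 → (q4 → q5)) ∨ q1), ¬(¬q2 ∨ q2)):
        ¬(¬q2 ∨ q2): α-rule — add ¬¬q2, ¬q2.
        × closes — contains both q2 and ¬q2.
1 branch closed, 3 open.
Each open branch fixes some atoms; the unmentioned ones are free. Counting distinct full assignments: branch {q3=true} (q1, q2, q4, q5) contributes 16 new; branch {q1=false, q2=false, q4=true, q5=false} (q3) contributes 1 new; branch {q1=false, q2=true, q4=true, q5=false} (q3) contributes 1 new. Total: 18.

18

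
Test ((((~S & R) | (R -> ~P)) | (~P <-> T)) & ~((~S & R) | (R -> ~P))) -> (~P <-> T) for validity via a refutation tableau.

Valid

Assume the negation and expand:
Initial set: {~(((((~S & R) | (R -> ~P)) | (~P <-> T)) & ~((~S & R) | (R -> ~P))) -> (~P <-> T))}.
~(((((~S & R) | (R -> ~P)) | (~P <-> T)) & ~((~S & R) | (R -> ~P))) -> (~P <-> T)): α-rule — add ((((~S & R) | (R -> ~P)) | (~P <-> T)) & ~((~S & R) | (R -> ~P))), ~(~P <-> T).
((((~S & R) | (R -> ~P)) | (~P <-> T)) & ~((~S & R) | (R -> ~P))): α-rule — add (((~S & R) | (R -> ~P)) | (~P <-> T)), ~((~S & R) | (R -> ~P)).
~((~S & R) | (R -> ~P)): α-rule — add ~(~S & R), ~(R -> ~P).
~(R -> ~P): α-rule — add R, ~~P.
~(~P <-> T): β-rule — branch into ~P, ~T  //  ~~P, T.
  branch 1 (add ~P, ~T):
    × closes — contains both P and ~P.
  branch 2 (add ~~P, T):
    (((~S & R) | (R -> ~P)) | (~P <-> T)): β-rule — branch into ((~S & R) | (R -> ~P))  //  (~P <-> T).
      branch 2.1 (add ((~S & R) | (R -> ~P))):
        ~(~S & R): β-rule — branch into ~~S  //  ~R.
          branch 2.1.1 (add ~~S):
            ((~S & R) | (R -> ~P)): β-rule — branch into (~S & R)  //  (R -> ~P).
              branch 2.1.1.1 (add (~S & R)):
                (~S & R): α-rule — add ~S, R.
                × closes — contains both S and ~S.
              branch 2.1.1.2 (add (R -> ~P)):
                (R -> ~P): β-rule — branch into ~R  //  ~P.
                  branch 2.1.1.2.1 (add ~R):
                    × closes — contains both R and ~R.
                  branch 2.1.1.2.2 (add ~P):
                    × closes — contains both P and ~P.
          branch 2.1.2 (add ~R):
            × closes — contains both R and ~R.
      branch 2.2 (add (~P <-> T)):
        ~(~S & R): β-rule — branch into ~~S  //  ~R.
          branch 2.2.1 (add ~~S):
            (~P <-> T): β-rule — branch into ~P, T  //  ~~P, ~T.
              branch 2.2.1.1 (add ~P, T):
                × closes — contains both P and ~P.
              branch 2.2.1.2 (add ~~P, ~T):
                × closes — contains both T and ~T.
          branch 2.2.2 (add ~R):
            × closes — contains both R and ~R.
All 8 branches close.
Every branch closed, so the negation is unsatisfiable and the formula is valid.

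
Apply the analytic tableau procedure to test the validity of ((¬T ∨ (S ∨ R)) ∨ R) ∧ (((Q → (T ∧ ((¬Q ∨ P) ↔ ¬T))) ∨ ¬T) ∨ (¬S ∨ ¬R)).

Not valid

Assume the negation and expand:
Initial set: {¬(((¬T ∨ (S ∨ R)) ∨ R) ∧ (((Q → (T ∧ ((¬Q ∨ P) ↔ ¬T))) ∨ ¬T) ∨ (¬S ∨ ¬R)))}.
¬(((¬T ∨ (S ∨ R)) ∨ R) ∧ (((Q → (T ∧ ((¬Q ∨ P) ↔ ¬T))) ∨ ¬T) ∨ (¬S ∨ ¬R))): β-rule — branch into ¬((¬T ∨ (S ∨ R)) ∨ R)  //  ¬(((Q → (T ∧ ((¬Q ∨ P) ↔ ¬T))) ∨ ¬T) ∨ (¬S ∨ ¬R)).
  branch 1 (add ¬((¬T ∨ (S ∨ R)) ∨ R)):
    ¬((¬T ∨ (S ∨ R)) ∨ R): α-rule — add ¬(¬T ∨ (S ∨ R)), ¬R.
    ¬(¬T ∨ (S ∨ R)): α-rule — add ¬¬T, ¬(S ∨ R).
    ¬(S ∨ R): α-rule — add ¬S, ¬R.
    ○ open, literals {R=F, S=F, T=T}.
  branch 2 (add ¬(((Q → (T ∧ ((¬Q ∨ P) ↔ ¬T))) ∨ ¬T) ∨ (¬S ∨ ¬R))):
    ¬(((Q → (T ∧ ((¬Q ∨ P) ↔ ¬T))) ∨ ¬T) ∨ (¬S ∨ ¬R)): α-rule — add ¬((Q → (T ∧ ((¬Q ∨ P) ↔ ¬T))) ∨ ¬T), ¬(¬S ∨ ¬R).
    ¬((Q → (T ∧ ((¬Q ∨ P) ↔ ¬T))) ∨ ¬T): α-rule — add ¬(Q → (T ∧ ((¬Q ∨ P) ↔ ¬T))), ¬¬T.
    ¬(¬S ∨ ¬R): α-rule — add ¬¬S, ¬¬R.
    ¬(Q → (T ∧ ((¬Q ∨ P) ↔ ¬T))): α-rule — add Q, ¬(T ∧ ((¬Q ∨ P) ↔ ¬T)).
    ¬(T ∧ ((¬Q ∨ P) ↔ ¬T)): β-rule — branch into ¬T  //  ¬((¬Q ∨ P) ↔ ¬T).
      branch 2.1 (add ¬T):
        × closes — contains both T and ¬T.
      branch 2.2 (add ¬((¬Q ∨ P) ↔ ¬T)):
        ¬((¬Q ∨ P) ↔ ¬T): β-rule — branch into (¬Q ∨ P), ¬¬T  //  ¬(¬Q ∨ P), ¬T.
          branch 2.2.1 (add (¬Q ∨ P), ¬¬T):
            (¬Q ∨ P): β-rule — branch into ¬Q  //  P.
              branch 2.2.1.1 (add ¬Q):
                × closes — contains both Q and ¬Q.
              branch 2.2.1.2 (add P):
                ○ open, literals {P=T, Q=T, R=T, S=T, T=T}.
          branch 2.2.2 (add ¬(¬Q ∨ P), ¬T):
            × closes — contains both T and ¬T.
3 branches closed, 2 open.
An open branch gives a countermodel: R=F, S=F, T=T (unmentioned atoms arbitrary); under it the original formula is false.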